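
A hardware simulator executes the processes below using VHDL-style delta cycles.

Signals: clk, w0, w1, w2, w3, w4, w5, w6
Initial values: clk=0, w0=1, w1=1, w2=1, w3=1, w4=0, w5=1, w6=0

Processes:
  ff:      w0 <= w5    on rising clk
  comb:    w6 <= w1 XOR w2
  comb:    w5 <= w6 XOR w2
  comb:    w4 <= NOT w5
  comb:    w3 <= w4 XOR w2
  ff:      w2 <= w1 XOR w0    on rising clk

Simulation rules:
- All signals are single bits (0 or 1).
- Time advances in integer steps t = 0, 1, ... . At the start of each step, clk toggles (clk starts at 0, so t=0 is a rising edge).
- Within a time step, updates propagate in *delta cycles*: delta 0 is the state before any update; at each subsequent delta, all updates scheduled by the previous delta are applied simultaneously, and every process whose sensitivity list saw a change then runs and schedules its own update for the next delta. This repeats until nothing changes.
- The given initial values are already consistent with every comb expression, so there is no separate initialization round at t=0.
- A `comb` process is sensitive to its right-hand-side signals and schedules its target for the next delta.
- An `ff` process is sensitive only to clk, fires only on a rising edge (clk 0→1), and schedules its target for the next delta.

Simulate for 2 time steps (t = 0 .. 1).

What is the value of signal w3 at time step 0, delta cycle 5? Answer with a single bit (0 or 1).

1

t=0 Δ0: w1=1 w5=1 w3=1 w6=0 w2=1 w4=0 clk=0 w0=1
  Δ1: clk:0→1
  Δ2: w2:1→0
  Δ3: w5:1→0, w3:1→0, w6:0→1
  Δ4: w5:0→1, w4:0→1
  Δ5: w3:0→1, w4:1→0
  Δ6: w3:1→0
  (6Δ to stable)
t=1 Δ0: w1=1 w5=1 w3=0 w6=1 w2=0 w4=0 clk=1 w0=1
  Δ1: clk:1→0
  (1Δ to stable)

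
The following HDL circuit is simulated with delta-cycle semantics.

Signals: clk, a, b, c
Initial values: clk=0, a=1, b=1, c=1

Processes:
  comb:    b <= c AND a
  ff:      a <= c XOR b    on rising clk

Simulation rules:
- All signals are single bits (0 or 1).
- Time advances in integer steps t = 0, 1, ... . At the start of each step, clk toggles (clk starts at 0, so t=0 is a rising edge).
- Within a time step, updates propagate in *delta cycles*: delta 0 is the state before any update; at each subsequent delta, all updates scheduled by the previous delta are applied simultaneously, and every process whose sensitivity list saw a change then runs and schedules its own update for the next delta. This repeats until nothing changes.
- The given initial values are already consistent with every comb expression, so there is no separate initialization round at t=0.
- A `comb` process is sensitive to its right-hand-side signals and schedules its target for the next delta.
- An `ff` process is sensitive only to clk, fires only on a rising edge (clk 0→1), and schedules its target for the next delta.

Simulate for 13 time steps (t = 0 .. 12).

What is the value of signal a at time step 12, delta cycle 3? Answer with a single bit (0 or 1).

[bits: a,c,clk,b]
t=0: Δ0=1101 Δ1=1111 Δ2=0111 Δ3=0110 | 3Δ
t=1: Δ0=0110 Δ1=0100 | 1Δ
t=2: Δ0=0100 Δ1=0110 Δ2=1110 Δ3=1111 | 3Δ
t=3: Δ0=1111 Δ1=1101 | 1Δ
t=4: Δ0=1101 Δ1=1111 Δ2=0111 Δ3=0110 | 3Δ
t=5: Δ0=0110 Δ1=0100 | 1Δ
t=6: Δ0=0100 Δ1=0110 Δ2=1110 Δ3=1111 | 3Δ
t=7: Δ0=1111 Δ1=1101 | 1Δ
t=8: Δ0=1101 Δ1=1111 Δ2=0111 Δ3=0110 | 3Δ
t=9: Δ0=0110 Δ1=0100 | 1Δ
t=10: Δ0=0100 Δ1=0110 Δ2=1110 Δ3=1111 | 3Δ
t=11: Δ0=1111 Δ1=1101 | 1Δ
t=12: Δ0=1101 Δ1=1111 Δ2=0111 Δ3=0110 | 3Δ

0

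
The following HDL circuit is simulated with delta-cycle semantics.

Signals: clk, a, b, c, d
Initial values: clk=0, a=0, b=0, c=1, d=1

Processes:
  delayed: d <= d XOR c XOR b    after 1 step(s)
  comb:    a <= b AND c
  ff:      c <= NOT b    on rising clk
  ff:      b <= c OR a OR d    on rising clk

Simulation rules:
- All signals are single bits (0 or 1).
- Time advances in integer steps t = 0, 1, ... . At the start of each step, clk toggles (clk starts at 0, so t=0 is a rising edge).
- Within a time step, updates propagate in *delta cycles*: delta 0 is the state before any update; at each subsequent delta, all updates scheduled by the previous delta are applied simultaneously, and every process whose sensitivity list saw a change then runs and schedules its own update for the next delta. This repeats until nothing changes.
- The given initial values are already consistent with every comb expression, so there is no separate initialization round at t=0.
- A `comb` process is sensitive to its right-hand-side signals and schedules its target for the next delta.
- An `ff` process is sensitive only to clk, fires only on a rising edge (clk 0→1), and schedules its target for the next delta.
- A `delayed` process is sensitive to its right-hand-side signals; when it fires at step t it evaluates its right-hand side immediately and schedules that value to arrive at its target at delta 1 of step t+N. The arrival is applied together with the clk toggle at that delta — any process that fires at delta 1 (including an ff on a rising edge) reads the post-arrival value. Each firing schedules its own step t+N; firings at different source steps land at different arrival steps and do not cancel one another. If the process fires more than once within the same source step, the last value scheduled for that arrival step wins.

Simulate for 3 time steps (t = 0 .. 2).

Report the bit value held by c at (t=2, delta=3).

t=0 Δ0: b=0 clk=0 c=1 a=0 d=1
  Δ1: clk:0→1
  Δ2: b:0→1
  Δ3: a:0→1
  (3Δ to stable)
t=1 Δ0: b=1 clk=1 c=1 a=1 d=1
  Δ1: clk:1→0
  (1Δ to stable)
t=2 Δ0: b=1 clk=0 c=1 a=1 d=1
  Δ1: clk:0→1
  Δ2: c:1→0
  Δ3: a:1→0
  (3Δ to stable)

0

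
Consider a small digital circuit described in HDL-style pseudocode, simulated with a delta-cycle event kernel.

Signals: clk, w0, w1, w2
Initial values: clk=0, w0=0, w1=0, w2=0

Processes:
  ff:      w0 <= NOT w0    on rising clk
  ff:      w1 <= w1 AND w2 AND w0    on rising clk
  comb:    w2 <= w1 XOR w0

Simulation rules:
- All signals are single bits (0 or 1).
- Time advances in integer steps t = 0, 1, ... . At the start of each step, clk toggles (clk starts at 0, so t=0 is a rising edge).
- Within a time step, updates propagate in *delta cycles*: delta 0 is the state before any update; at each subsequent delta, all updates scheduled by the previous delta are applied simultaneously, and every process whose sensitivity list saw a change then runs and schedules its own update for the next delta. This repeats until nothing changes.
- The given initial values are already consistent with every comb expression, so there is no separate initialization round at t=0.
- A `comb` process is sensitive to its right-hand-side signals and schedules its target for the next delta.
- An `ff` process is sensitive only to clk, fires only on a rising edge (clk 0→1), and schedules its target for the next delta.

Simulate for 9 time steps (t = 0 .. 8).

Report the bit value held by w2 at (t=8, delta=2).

[bits: w2,w0,clk,w1]
t=0: Δ0=0000 Δ1=0010 Δ2=0110 Δ3=1110 | 3Δ
t=1: Δ0=1110 Δ1=1100 | 1Δ
t=2: Δ0=1100 Δ1=1110 Δ2=1010 Δ3=0010 | 3Δ
t=3: Δ0=0010 Δ1=0000 | 1Δ
t=4: Δ0=0000 Δ1=0010 Δ2=0110 Δ3=1110 | 3Δ
t=5: Δ0=1110 Δ1=1100 | 1Δ
t=6: Δ0=1100 Δ1=1110 Δ2=1010 Δ3=0010 | 3Δ
t=7: Δ0=0010 Δ1=0000 | 1Δ
t=8: Δ0=0000 Δ1=0010 Δ2=0110 Δ3=1110 | 3Δ

0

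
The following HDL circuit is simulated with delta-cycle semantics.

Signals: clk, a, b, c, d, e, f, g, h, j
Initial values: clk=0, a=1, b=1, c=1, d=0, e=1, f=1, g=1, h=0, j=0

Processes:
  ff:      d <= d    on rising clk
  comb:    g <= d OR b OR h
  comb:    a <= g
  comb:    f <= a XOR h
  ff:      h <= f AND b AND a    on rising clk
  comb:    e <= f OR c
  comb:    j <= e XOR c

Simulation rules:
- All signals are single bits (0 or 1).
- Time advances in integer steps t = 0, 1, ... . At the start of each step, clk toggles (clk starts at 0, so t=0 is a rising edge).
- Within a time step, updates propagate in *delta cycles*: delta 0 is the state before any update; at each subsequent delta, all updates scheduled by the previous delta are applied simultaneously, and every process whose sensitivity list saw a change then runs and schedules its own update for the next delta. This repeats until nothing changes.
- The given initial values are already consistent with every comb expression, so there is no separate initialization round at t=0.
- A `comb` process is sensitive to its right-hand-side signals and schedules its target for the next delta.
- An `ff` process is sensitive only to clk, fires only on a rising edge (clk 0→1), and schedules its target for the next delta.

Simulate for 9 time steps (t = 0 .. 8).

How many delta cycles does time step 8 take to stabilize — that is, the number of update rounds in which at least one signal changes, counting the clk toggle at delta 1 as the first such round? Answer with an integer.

t=0 Δ0: clk=0 j=0 g=1 f=1 h=0 c=1 d=0 b=1 e=1 a=1
  Δ1: clk:0→1
  Δ2: h:0→1
  Δ3: f:1→0
  (3Δ to stable)
t=1 Δ0: clk=1 j=0 g=1 f=0 h=1 c=1 d=0 b=1 e=1 a=1
  Δ1: clk:1→0
  (1Δ to stable)
t=2 Δ0: clk=0 j=0 g=1 f=0 h=1 c=1 d=0 b=1 e=1 a=1
  Δ1: clk:0→1
  Δ2: h:1→0
  Δ3: f:0→1
  (3Δ to stable)
t=3 Δ0: clk=1 j=0 g=1 f=1 h=0 c=1 d=0 b=1 e=1 a=1
  Δ1: clk:1→0
  (1Δ to stable)
t=4 Δ0: clk=0 j=0 g=1 f=1 h=0 c=1 d=0 b=1 e=1 a=1
  Δ1: clk:0→1
  Δ2: h:0→1
  Δ3: f:1→0
  (3Δ to stable)
t=5 Δ0: clk=1 j=0 g=1 f=0 h=1 c=1 d=0 b=1 e=1 a=1
  Δ1: clk:1→0
  (1Δ to stable)
t=6 Δ0: clk=0 j=0 g=1 f=0 h=1 c=1 d=0 b=1 e=1 a=1
  Δ1: clk:0→1
  Δ2: h:1→0
  Δ3: f:0→1
  (3Δ to stable)
t=7 Δ0: clk=1 j=0 g=1 f=1 h=0 c=1 d=0 b=1 e=1 a=1
  Δ1: clk:1→0
  (1Δ to stable)
t=8 Δ0: clk=0 j=0 g=1 f=1 h=0 c=1 d=0 b=1 e=1 a=1
  Δ1: clk:0→1
  Δ2: h:0→1
  Δ3: f:1→0
  (3Δ to stable)

3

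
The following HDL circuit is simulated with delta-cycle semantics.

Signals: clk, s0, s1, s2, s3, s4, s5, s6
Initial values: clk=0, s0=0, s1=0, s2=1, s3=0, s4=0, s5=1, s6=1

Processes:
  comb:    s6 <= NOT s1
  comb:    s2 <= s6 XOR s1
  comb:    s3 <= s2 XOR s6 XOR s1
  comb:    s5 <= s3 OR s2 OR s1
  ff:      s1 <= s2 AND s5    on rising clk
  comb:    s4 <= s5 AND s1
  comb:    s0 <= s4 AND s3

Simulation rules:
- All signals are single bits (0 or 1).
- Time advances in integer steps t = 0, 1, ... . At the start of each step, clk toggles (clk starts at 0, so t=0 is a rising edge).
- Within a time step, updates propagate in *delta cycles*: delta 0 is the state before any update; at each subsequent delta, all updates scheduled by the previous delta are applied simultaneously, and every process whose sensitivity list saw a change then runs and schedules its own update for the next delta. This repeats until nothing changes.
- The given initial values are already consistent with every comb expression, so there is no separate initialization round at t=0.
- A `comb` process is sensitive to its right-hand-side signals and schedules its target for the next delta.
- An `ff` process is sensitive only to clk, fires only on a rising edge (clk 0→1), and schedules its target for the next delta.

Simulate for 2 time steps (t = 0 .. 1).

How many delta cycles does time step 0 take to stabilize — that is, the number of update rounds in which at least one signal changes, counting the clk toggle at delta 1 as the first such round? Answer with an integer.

6

[bits: s3,s4,s5,s6,s1,clk,s0,s2]
t=0: Δ0=00110001 Δ1=00110101 Δ2=00111101 Δ3=11101100 Δ4=11101111 Δ5=01101111 Δ6=01101101 | 6Δ
t=1: Δ0=01101101 Δ1=01101001 | 1Δ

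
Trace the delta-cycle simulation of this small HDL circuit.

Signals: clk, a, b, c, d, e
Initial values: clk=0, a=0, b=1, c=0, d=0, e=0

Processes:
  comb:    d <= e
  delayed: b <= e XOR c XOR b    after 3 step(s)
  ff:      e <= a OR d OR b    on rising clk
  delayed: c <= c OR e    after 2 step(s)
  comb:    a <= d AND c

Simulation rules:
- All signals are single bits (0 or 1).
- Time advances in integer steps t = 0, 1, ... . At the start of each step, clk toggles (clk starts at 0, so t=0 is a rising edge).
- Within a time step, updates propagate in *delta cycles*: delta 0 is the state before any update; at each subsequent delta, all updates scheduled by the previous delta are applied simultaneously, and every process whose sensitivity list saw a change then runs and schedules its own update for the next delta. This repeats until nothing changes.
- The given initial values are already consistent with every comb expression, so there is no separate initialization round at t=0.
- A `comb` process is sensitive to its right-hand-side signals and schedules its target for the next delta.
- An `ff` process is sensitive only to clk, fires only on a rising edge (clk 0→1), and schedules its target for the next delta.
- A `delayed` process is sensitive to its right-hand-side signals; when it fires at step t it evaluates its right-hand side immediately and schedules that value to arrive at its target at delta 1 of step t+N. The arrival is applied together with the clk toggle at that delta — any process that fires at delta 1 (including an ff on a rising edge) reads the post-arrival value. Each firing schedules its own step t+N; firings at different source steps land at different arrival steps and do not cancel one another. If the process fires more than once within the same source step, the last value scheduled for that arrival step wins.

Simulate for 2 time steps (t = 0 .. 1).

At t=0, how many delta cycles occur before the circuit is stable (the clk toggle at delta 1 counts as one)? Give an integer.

t=0 Δ0: a=0 b=1 c=0 d=0 clk=0 e=0
  Δ1: clk:0→1
  Δ2: e:0→1
  Δ3: d:0→1
  (3Δ to stable)
t=1 Δ0: a=0 b=1 c=0 d=1 clk=1 e=1
  Δ1: clk:1→0
  (1Δ to stable)

3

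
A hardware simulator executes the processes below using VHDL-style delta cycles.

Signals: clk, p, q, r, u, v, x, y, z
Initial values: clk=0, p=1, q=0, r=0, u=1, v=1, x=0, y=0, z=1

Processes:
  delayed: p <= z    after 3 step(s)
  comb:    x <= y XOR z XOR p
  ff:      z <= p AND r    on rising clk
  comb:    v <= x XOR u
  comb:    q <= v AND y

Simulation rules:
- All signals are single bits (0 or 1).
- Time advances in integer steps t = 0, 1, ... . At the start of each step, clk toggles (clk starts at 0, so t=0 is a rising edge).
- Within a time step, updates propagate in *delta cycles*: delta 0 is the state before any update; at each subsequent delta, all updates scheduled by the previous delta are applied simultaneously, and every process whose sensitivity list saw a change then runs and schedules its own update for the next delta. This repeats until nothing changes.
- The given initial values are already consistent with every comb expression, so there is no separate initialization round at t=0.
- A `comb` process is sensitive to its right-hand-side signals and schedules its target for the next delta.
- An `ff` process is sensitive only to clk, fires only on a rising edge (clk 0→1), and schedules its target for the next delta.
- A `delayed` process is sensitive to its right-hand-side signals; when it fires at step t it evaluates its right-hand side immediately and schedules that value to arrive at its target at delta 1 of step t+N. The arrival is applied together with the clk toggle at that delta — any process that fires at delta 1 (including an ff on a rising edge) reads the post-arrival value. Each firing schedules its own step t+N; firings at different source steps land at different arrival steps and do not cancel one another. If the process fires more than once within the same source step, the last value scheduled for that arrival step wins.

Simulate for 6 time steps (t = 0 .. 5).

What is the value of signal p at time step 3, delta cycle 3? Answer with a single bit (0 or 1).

t0.Δ0 y=0 x=0 z=1 r=0 q=0 v=1 u=1 p=1 clk=0
t0.Δ1 y=0 x=0 z=1 r=0 q=0 v=1 u=1 p=1 clk=1
t0.Δ2 y=0 x=0 z=0 r=0 q=0 v=1 u=1 p=1 clk=1
t0.Δ3 y=0 x=1 z=0 r=0 q=0 v=1 u=1 p=1 clk=1
t0.Δ4 y=0 x=1 z=0 r=0 q=0 v=0 u=1 p=1 clk=1
t1.Δ0 y=0 x=1 z=0 r=0 q=0 v=0 u=1 p=1 clk=1
t1.Δ1 y=0 x=1 z=0 r=0 q=0 v=0 u=1 p=1 clk=0
t2.Δ0 y=0 x=1 z=0 r=0 q=0 v=0 u=1 p=1 clk=0
t2.Δ1 y=0 x=1 z=0 r=0 q=0 v=0 u=1 p=1 clk=1
t3.Δ0 y=0 x=1 z=0 r=0 q=0 v=0 u=1 p=1 clk=1
t3.Δ1 y=0 x=1 z=0 r=0 q=0 v=0 u=1 p=0 clk=0
t3.Δ2 y=0 x=0 z=0 r=0 q=0 v=0 u=1 p=0 clk=0
t3.Δ3 y=0 x=0 z=0 r=0 q=0 v=1 u=1 p=0 clk=0
t4.Δ0 y=0 x=0 z=0 r=0 q=0 v=1 u=1 p=0 clk=0
t4.Δ1 y=0 x=0 z=0 r=0 q=0 v=1 u=1 p=0 clk=1
t5.Δ0 y=0 x=0 z=0 r=0 q=0 v=1 u=1 p=0 clk=1
t5.Δ1 y=0 x=0 z=0 r=0 q=0 v=1 u=1 p=0 clk=0

0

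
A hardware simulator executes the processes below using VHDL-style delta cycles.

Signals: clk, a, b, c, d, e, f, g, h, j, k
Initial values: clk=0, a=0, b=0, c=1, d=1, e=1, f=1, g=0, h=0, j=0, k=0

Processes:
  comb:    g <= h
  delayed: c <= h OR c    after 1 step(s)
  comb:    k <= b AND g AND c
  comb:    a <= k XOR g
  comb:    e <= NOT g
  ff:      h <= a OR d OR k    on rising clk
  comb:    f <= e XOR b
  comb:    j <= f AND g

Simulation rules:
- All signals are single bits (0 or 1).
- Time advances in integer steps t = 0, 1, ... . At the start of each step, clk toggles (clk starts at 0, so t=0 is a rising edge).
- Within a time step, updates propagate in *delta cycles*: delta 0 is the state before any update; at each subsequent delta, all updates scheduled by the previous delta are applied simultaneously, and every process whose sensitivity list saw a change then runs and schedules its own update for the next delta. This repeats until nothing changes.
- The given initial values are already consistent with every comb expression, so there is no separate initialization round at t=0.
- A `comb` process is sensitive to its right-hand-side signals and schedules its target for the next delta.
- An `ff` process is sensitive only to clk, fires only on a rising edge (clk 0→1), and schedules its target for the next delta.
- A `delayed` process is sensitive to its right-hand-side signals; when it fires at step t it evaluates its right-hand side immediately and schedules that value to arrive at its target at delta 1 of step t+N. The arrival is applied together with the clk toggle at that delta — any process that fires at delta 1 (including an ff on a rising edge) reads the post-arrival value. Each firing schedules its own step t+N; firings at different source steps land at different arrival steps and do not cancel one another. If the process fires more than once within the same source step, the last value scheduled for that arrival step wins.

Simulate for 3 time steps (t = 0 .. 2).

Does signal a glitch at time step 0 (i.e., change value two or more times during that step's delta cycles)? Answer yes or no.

no

[bits: e,h,f,c,j,d,a,k,b,clk,g]
t=0: Δ0=10110100000 Δ1=10110100010 Δ2=11110100010 Δ3=11110100011 Δ4=01111110011 Δ5=01011110011 Δ6=01010110011 | 6Δ
t=1: Δ0=01010110011 Δ1=01010110001 | 1Δ
t=2: Δ0=01010110001 Δ1=01010110011 | 1Δ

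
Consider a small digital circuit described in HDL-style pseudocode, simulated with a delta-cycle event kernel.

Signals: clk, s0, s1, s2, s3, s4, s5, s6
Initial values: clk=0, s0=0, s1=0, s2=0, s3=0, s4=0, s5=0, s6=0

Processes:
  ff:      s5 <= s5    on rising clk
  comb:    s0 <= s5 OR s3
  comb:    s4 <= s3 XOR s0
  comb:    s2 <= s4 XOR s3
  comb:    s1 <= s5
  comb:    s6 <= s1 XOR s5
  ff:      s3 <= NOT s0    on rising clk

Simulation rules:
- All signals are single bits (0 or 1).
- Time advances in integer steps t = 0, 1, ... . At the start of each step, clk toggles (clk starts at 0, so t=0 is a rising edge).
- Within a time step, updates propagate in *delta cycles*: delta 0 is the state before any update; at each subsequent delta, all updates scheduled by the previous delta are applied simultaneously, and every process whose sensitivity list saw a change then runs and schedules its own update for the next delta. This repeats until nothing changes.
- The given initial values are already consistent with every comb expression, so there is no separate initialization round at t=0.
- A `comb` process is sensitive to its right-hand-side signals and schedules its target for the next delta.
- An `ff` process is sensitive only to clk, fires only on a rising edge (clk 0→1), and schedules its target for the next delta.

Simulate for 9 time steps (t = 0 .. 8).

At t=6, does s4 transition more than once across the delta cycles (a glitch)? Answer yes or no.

yes

t0.Δ0 s1=0 s6=0 s0=0 clk=0 s4=0 s3=0 s5=0 s2=0
t0.Δ1 s1=0 s6=0 s0=0 clk=1 s4=0 s3=0 s5=0 s2=0
t0.Δ2 s1=0 s6=0 s0=0 clk=1 s4=0 s3=1 s5=0 s2=0
t0.Δ3 s1=0 s6=0 s0=1 clk=1 s4=1 s3=1 s5=0 s2=1
t0.Δ4 s1=0 s6=0 s0=1 clk=1 s4=0 s3=1 s5=0 s2=0
t0.Δ5 s1=0 s6=0 s0=1 clk=1 s4=0 s3=1 s5=0 s2=1
t1.Δ0 s1=0 s6=0 s0=1 clk=1 s4=0 s3=1 s5=0 s2=1
t1.Δ1 s1=0 s6=0 s0=1 clk=0 s4=0 s3=1 s5=0 s2=1
t2.Δ0 s1=0 s6=0 s0=1 clk=0 s4=0 s3=1 s5=0 s2=1
t2.Δ1 s1=0 s6=0 s0=1 clk=1 s4=0 s3=1 s5=0 s2=1
t2.Δ2 s1=0 s6=0 s0=1 clk=1 s4=0 s3=0 s5=0 s2=1
t2.Δ3 s1=0 s6=0 s0=0 clk=1 s4=1 s3=0 s5=0 s2=0
t2.Δ4 s1=0 s6=0 s0=0 clk=1 s4=0 s3=0 s5=0 s2=1
t2.Δ5 s1=0 s6=0 s0=0 clk=1 s4=0 s3=0 s5=0 s2=0
t3.Δ0 s1=0 s6=0 s0=0 clk=1 s4=0 s3=0 s5=0 s2=0
t3.Δ1 s1=0 s6=0 s0=0 clk=0 s4=0 s3=0 s5=0 s2=0
t4.Δ0 s1=0 s6=0 s0=0 clk=0 s4=0 s3=0 s5=0 s2=0
t4.Δ1 s1=0 s6=0 s0=0 clk=1 s4=0 s3=0 s5=0 s2=0
t4.Δ2 s1=0 s6=0 s0=0 clk=1 s4=0 s3=1 s5=0 s2=0
t4.Δ3 s1=0 s6=0 s0=1 clk=1 s4=1 s3=1 s5=0 s2=1
t4.Δ4 s1=0 s6=0 s0=1 clk=1 s4=0 s3=1 s5=0 s2=0
t4.Δ5 s1=0 s6=0 s0=1 clk=1 s4=0 s3=1 s5=0 s2=1
t5.Δ0 s1=0 s6=0 s0=1 clk=1 s4=0 s3=1 s5=0 s2=1
t5.Δ1 s1=0 s6=0 s0=1 clk=0 s4=0 s3=1 s5=0 s2=1
t6.Δ0 s1=0 s6=0 s0=1 clk=0 s4=0 s3=1 s5=0 s2=1
t6.Δ1 s1=0 s6=0 s0=1 clk=1 s4=0 s3=1 s5=0 s2=1
t6.Δ2 s1=0 s6=0 s0=1 clk=1 s4=0 s3=0 s5=0 s2=1
t6.Δ3 s1=0 s6=0 s0=0 clk=1 s4=1 s3=0 s5=0 s2=0
t6.Δ4 s1=0 s6=0 s0=0 clk=1 s4=0 s3=0 s5=0 s2=1
t6.Δ5 s1=0 s6=0 s0=0 clk=1 s4=0 s3=0 s5=0 s2=0
t7.Δ0 s1=0 s6=0 s0=0 clk=1 s4=0 s3=0 s5=0 s2=0
t7.Δ1 s1=0 s6=0 s0=0 clk=0 s4=0 s3=0 s5=0 s2=0
t8.Δ0 s1=0 s6=0 s0=0 clk=0 s4=0 s3=0 s5=0 s2=0
t8.Δ1 s1=0 s6=0 s0=0 clk=1 s4=0 s3=0 s5=0 s2=0
t8.Δ2 s1=0 s6=0 s0=0 clk=1 s4=0 s3=1 s5=0 s2=0
t8.Δ3 s1=0 s6=0 s0=1 clk=1 s4=1 s3=1 s5=0 s2=1
t8.Δ4 s1=0 s6=0 s0=1 clk=1 s4=0 s3=1 s5=0 s2=0
t8.Δ5 s1=0 s6=0 s0=1 clk=1 s4=0 s3=1 s5=0 s2=1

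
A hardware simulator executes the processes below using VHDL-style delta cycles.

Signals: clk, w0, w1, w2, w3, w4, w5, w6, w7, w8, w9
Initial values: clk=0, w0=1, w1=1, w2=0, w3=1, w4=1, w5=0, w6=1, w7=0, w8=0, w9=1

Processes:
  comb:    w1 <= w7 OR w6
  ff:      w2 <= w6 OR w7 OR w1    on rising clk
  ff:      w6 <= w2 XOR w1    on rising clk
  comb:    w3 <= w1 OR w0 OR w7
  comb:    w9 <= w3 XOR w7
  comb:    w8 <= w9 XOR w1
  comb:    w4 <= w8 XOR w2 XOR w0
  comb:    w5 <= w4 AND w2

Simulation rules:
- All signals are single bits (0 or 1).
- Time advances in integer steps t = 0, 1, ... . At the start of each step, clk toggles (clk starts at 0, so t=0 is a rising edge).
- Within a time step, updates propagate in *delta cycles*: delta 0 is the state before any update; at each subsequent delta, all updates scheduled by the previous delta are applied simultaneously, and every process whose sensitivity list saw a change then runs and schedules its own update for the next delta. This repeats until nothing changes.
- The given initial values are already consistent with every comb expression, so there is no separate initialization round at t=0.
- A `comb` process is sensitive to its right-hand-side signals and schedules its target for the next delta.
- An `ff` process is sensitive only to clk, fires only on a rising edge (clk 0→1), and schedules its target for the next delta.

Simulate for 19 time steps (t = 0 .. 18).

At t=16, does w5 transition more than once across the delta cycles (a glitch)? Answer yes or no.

[bits: w8,w6,w2,w4,clk,w0,w1,w7,w5,w3,w9]
t=0: Δ0=01010110011 Δ1=01011110011 Δ2=01111110011 Δ3=01101110111 Δ4=01101110011 | 4Δ
t=1: Δ0=01101110011 Δ1=01100110011 | 1Δ
t=2: Δ0=01100110011 Δ1=01101110011 Δ2=00101110011 Δ3=00101100011 Δ4=10101100011 Δ5=10111100011 Δ6=10111100111 | 6Δ
t=3: Δ0=10111100111 Δ1=10110100111 | 1Δ
t=4: Δ0=10110100111 Δ1=10111100111 Δ2=11011100111 Δ3=11001110011 Δ4=01001110011 Δ5=01011110011 | 5Δ
t=5: Δ0=01011110011 Δ1=01010110011 | 1Δ
t=6: Δ0=01010110011 Δ1=01011110011 Δ2=01111110011 Δ3=01101110111 Δ4=01101110011 | 4Δ
t=7: Δ0=01101110011 Δ1=01100110011 | 1Δ
t=8: Δ0=01100110011 Δ1=01101110011 Δ2=00101110011 Δ3=00101100011 Δ4=10101100011 Δ5=10111100011 Δ6=10111100111 | 6Δ
t=9: Δ0=10111100111 Δ1=10110100111 | 1Δ
t=10: Δ0=10110100111 Δ1=10111100111 Δ2=11011100111 Δ3=11001110011 Δ4=01001110011 Δ5=01011110011 | 5Δ
t=11: Δ0=01011110011 Δ1=01010110011 | 1Δ
t=12: Δ0=01010110011 Δ1=01011110011 Δ2=01111110011 Δ3=01101110111 Δ4=01101110011 | 4Δ
t=13: Δ0=01101110011 Δ1=01100110011 | 1Δ
t=14: Δ0=01100110011 Δ1=01101110011 Δ2=00101110011 Δ3=00101100011 Δ4=10101100011 Δ5=10111100011 Δ6=10111100111 | 6Δ
t=15: Δ0=10111100111 Δ1=10110100111 | 1Δ
t=16: Δ0=10110100111 Δ1=10111100111 Δ2=11011100111 Δ3=11001110011 Δ4=01001110011 Δ5=01011110011 | 5Δ
t=17: Δ0=01011110011 Δ1=01010110011 | 1Δ
t=18: Δ0=01010110011 Δ1=01011110011 Δ2=01111110011 Δ3=01101110111 Δ4=01101110011 | 4Δ

no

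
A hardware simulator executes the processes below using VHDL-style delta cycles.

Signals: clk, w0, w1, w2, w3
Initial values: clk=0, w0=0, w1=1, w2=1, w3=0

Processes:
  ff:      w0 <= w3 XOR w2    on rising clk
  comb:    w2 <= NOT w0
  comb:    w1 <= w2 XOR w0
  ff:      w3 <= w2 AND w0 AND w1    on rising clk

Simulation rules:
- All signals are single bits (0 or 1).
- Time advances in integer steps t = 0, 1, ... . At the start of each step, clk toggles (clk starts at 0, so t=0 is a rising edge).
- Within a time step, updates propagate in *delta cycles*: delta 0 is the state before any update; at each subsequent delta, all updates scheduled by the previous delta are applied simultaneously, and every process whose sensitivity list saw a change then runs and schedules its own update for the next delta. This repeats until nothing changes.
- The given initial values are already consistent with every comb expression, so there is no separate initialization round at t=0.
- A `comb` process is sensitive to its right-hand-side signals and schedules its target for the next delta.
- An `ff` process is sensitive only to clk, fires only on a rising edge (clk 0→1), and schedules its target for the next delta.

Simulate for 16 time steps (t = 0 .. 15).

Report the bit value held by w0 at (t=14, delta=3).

t0.Δ0 w0=0 w3=0 clk=0 w2=1 w1=1
t0.Δ1 w0=0 w3=0 clk=1 w2=1 w1=1
t0.Δ2 w0=1 w3=0 clk=1 w2=1 w1=1
t0.Δ3 w0=1 w3=0 clk=1 w2=0 w1=0
t0.Δ4 w0=1 w3=0 clk=1 w2=0 w1=1
t1.Δ0 w0=1 w3=0 clk=1 w2=0 w1=1
t1.Δ1 w0=1 w3=0 clk=0 w2=0 w1=1
t2.Δ0 w0=1 w3=0 clk=0 w2=0 w1=1
t2.Δ1 w0=1 w3=0 clk=1 w2=0 w1=1
t2.Δ2 w0=0 w3=0 clk=1 w2=0 w1=1
t2.Δ3 w0=0 w3=0 clk=1 w2=1 w1=0
t2.Δ4 w0=0 w3=0 clk=1 w2=1 w1=1
t3.Δ0 w0=0 w3=0 clk=1 w2=1 w1=1
t3.Δ1 w0=0 w3=0 clk=0 w2=1 w1=1
t4.Δ0 w0=0 w3=0 clk=0 w2=1 w1=1
t4.Δ1 w0=0 w3=0 clk=1 w2=1 w1=1
t4.Δ2 w0=1 w3=0 clk=1 w2=1 w1=1
t4.Δ3 w0=1 w3=0 clk=1 w2=0 w1=0
t4.Δ4 w0=1 w3=0 clk=1 w2=0 w1=1
t5.Δ0 w0=1 w3=0 clk=1 w2=0 w1=1
t5.Δ1 w0=1 w3=0 clk=0 w2=0 w1=1
t6.Δ0 w0=1 w3=0 clk=0 w2=0 w1=1
t6.Δ1 w0=1 w3=0 clk=1 w2=0 w1=1
t6.Δ2 w0=0 w3=0 clk=1 w2=0 w1=1
t6.Δ3 w0=0 w3=0 clk=1 w2=1 w1=0
t6.Δ4 w0=0 w3=0 clk=1 w2=1 w1=1
t7.Δ0 w0=0 w3=0 clk=1 w2=1 w1=1
t7.Δ1 w0=0 w3=0 clk=0 w2=1 w1=1
t8.Δ0 w0=0 w3=0 clk=0 w2=1 w1=1
t8.Δ1 w0=0 w3=0 clk=1 w2=1 w1=1
t8.Δ2 w0=1 w3=0 clk=1 w2=1 w1=1
t8.Δ3 w0=1 w3=0 clk=1 w2=0 w1=0
t8.Δ4 w0=1 w3=0 clk=1 w2=0 w1=1
t9.Δ0 w0=1 w3=0 clk=1 w2=0 w1=1
t9.Δ1 w0=1 w3=0 clk=0 w2=0 w1=1
t10.Δ0 w0=1 w3=0 clk=0 w2=0 w1=1
t10.Δ1 w0=1 w3=0 clk=1 w2=0 w1=1
t10.Δ2 w0=0 w3=0 clk=1 w2=0 w1=1
t10.Δ3 w0=0 w3=0 clk=1 w2=1 w1=0
t10.Δ4 w0=0 w3=0 clk=1 w2=1 w1=1
t11.Δ0 w0=0 w3=0 clk=1 w2=1 w1=1
t11.Δ1 w0=0 w3=0 clk=0 w2=1 w1=1
t12.Δ0 w0=0 w3=0 clk=0 w2=1 w1=1
t12.Δ1 w0=0 w3=0 clk=1 w2=1 w1=1
t12.Δ2 w0=1 w3=0 clk=1 w2=1 w1=1
t12.Δ3 w0=1 w3=0 clk=1 w2=0 w1=0
t12.Δ4 w0=1 w3=0 clk=1 w2=0 w1=1
t13.Δ0 w0=1 w3=0 clk=1 w2=0 w1=1
t13.Δ1 w0=1 w3=0 clk=0 w2=0 w1=1
t14.Δ0 w0=1 w3=0 clk=0 w2=0 w1=1
t14.Δ1 w0=1 w3=0 clk=1 w2=0 w1=1
t14.Δ2 w0=0 w3=0 clk=1 w2=0 w1=1
t14.Δ3 w0=0 w3=0 clk=1 w2=1 w1=0
t14.Δ4 w0=0 w3=0 clk=1 w2=1 w1=1
t15.Δ0 w0=0 w3=0 clk=1 w2=1 w1=1
t15.Δ1 w0=0 w3=0 clk=0 w2=1 w1=1

0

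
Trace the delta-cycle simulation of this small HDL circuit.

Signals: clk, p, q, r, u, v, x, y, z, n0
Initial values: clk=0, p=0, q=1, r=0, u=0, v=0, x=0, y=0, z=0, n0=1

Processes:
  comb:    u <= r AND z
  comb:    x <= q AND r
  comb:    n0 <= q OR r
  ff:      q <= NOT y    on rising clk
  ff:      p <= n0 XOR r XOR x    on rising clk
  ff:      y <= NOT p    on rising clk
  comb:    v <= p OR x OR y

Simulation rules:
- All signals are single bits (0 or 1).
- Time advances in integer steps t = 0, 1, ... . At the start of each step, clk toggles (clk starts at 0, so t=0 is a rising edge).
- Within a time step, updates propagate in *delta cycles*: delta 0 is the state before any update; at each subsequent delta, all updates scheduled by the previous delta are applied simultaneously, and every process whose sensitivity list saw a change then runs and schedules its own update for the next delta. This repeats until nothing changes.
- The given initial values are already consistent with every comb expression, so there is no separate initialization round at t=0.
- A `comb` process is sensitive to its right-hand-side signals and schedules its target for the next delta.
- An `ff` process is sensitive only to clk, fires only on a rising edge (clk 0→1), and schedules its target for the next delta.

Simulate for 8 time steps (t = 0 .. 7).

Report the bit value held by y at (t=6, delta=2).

1

t=0 Δ0: q=1 v=0 y=0 r=0 p=0 x=0 clk=0 z=0 n0=1 u=0
  Δ1: clk:0→1
  Δ2: y:0→1, p:0→1
  Δ3: v:0→1
  (3Δ to stable)
t=1 Δ0: q=1 v=1 y=1 r=0 p=1 x=0 clk=1 z=0 n0=1 u=0
  Δ1: clk:1→0
  (1Δ to stable)
t=2 Δ0: q=1 v=1 y=1 r=0 p=1 x=0 clk=0 z=0 n0=1 u=0
  Δ1: clk:0→1
  Δ2: q:1→0, y:1→0
  Δ3: n0:1→0
  (3Δ to stable)
t=3 Δ0: q=0 v=1 y=0 r=0 p=1 x=0 clk=1 z=0 n0=0 u=0
  Δ1: clk:1→0
  (1Δ to stable)
t=4 Δ0: q=0 v=1 y=0 r=0 p=1 x=0 clk=0 z=0 n0=0 u=0
  Δ1: clk:0→1
  Δ2: q:0→1, p:1→0
  Δ3: v:1→0, n0:0→1
  (3Δ to stable)
t=5 Δ0: q=1 v=0 y=0 r=0 p=0 x=0 clk=1 z=0 n0=1 u=0
  Δ1: clk:1→0
  (1Δ to stable)
t=6 Δ0: q=1 v=0 y=0 r=0 p=0 x=0 clk=0 z=0 n0=1 u=0
  Δ1: clk:0→1
  Δ2: y:0→1, p:0→1
  Δ3: v:0→1
  (3Δ to stable)
t=7 Δ0: q=1 v=1 y=1 r=0 p=1 x=0 clk=1 z=0 n0=1 u=0
  Δ1: clk:1→0
  (1Δ to stable)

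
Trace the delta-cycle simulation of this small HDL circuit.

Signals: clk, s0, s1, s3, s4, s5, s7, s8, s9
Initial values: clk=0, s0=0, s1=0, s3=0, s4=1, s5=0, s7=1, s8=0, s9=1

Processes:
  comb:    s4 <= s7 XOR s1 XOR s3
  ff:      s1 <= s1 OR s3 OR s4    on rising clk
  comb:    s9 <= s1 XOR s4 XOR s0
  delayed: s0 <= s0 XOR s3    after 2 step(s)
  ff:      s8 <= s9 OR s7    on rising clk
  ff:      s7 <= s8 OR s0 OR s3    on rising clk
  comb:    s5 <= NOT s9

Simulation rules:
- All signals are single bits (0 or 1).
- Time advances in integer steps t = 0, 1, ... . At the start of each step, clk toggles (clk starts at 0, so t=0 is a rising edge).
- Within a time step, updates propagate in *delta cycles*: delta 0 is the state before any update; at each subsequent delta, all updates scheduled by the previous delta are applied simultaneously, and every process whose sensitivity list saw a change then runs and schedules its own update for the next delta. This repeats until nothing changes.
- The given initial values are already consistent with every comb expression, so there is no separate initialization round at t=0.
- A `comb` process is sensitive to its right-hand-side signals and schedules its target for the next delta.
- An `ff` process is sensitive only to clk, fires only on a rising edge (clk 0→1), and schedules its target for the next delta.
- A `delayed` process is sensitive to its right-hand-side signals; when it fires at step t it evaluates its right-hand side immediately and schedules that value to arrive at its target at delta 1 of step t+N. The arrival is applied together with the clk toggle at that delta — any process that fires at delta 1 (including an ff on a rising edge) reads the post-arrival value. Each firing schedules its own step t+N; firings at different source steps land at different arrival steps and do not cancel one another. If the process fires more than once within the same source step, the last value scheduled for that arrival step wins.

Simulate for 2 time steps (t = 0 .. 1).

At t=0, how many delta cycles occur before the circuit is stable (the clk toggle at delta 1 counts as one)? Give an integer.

4

t0.Δ0 s9=1 s8=0 s4=1 s1=0 s5=0 s7=1 clk=0 s0=0 s3=0
t0.Δ1 s9=1 s8=0 s4=1 s1=0 s5=0 s7=1 clk=1 s0=0 s3=0
t0.Δ2 s9=1 s8=1 s4=1 s1=1 s5=0 s7=0 clk=1 s0=0 s3=0
t0.Δ3 s9=0 s8=1 s4=1 s1=1 s5=0 s7=0 clk=1 s0=0 s3=0
t0.Δ4 s9=0 s8=1 s4=1 s1=1 s5=1 s7=0 clk=1 s0=0 s3=0
t1.Δ0 s9=0 s8=1 s4=1 s1=1 s5=1 s7=0 clk=1 s0=0 s3=0
t1.Δ1 s9=0 s8=1 s4=1 s1=1 s5=1 s7=0 clk=0 s0=0 s3=0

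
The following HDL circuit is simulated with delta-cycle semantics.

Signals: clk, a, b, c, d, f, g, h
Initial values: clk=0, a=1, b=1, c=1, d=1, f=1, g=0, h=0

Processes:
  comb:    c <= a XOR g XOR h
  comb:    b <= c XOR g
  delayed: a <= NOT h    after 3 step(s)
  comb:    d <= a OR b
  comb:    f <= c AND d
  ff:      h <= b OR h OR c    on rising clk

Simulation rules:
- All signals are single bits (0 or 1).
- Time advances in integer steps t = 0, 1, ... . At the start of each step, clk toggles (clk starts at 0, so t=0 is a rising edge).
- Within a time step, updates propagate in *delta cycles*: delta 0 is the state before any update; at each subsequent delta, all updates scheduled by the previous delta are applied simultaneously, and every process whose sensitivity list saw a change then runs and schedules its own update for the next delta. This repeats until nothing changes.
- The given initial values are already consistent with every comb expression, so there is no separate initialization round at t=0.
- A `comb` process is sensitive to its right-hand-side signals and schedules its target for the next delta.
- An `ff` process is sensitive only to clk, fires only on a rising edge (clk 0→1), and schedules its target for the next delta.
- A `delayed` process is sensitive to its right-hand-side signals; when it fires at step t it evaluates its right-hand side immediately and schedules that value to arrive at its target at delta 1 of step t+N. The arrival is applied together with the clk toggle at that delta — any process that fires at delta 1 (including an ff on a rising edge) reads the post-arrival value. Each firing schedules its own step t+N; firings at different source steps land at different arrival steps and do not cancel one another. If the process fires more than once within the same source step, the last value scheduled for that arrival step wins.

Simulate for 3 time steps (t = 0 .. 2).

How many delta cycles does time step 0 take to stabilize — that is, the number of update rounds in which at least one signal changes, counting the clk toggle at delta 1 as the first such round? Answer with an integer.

[bits: f,c,a,b,g,h,clk,d]
t=0: Δ0=11110001 Δ1=11110011 Δ2=11110111 Δ3=10110111 Δ4=00100111 | 4Δ
t=1: Δ0=00100111 Δ1=00100101 | 1Δ
t=2: Δ0=00100101 Δ1=00100111 | 1Δ

4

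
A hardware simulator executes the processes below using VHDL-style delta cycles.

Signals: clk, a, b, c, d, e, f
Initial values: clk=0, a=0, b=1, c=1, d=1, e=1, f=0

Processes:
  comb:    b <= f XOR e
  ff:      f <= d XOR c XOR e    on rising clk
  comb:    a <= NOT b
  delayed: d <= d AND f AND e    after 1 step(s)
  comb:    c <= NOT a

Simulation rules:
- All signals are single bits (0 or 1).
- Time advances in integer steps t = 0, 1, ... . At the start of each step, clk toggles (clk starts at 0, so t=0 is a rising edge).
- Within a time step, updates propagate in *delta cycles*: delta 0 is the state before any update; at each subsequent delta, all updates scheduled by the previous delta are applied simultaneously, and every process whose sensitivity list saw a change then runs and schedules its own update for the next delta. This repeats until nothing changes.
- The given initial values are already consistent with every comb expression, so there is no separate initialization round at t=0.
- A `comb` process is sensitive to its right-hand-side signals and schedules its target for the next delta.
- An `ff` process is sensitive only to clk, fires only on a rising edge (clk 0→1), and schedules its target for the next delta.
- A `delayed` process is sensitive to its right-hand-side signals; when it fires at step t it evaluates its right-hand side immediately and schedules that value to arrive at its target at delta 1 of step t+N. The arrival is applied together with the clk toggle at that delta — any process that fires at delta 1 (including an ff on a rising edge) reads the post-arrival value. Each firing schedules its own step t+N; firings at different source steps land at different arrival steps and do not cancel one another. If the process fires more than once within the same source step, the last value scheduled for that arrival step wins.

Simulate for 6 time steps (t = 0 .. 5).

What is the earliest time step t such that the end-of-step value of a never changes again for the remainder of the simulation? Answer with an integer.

2

[bits: e,a,f,clk,b,d,c]
t=0: Δ0=1000111 Δ1=1001111 Δ2=1011111 Δ3=1011011 Δ4=1111011 Δ5=1111010 | 5Δ
t=1: Δ0=1111010 Δ1=1110010 | 1Δ
t=2: Δ0=1110010 Δ1=1111010 Δ2=1101010 Δ3=1101110 Δ4=1001110 Δ5=1001111 | 5Δ
t=3: Δ0=1001111 Δ1=1000101 | 1Δ
t=4: Δ0=1000101 Δ1=1001101 | 1Δ
t=5: Δ0=1001101 Δ1=1000101 | 1Δ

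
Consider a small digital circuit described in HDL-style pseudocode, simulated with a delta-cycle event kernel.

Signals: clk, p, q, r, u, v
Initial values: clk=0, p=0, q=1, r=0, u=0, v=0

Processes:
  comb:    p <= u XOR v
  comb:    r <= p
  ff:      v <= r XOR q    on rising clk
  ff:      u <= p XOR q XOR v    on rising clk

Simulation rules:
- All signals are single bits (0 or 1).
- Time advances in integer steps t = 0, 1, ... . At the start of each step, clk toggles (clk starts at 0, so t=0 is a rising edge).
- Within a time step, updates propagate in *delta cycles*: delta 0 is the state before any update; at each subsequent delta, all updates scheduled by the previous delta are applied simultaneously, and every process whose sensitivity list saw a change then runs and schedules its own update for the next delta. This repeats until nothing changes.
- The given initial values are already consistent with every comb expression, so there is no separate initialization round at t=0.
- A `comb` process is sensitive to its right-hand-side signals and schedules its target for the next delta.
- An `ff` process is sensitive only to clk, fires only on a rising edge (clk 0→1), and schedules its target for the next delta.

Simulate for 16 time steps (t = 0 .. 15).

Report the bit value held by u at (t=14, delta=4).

0

t0.Δ0 r=0 u=0 v=0 q=1 clk=0 p=0
t0.Δ1 r=0 u=0 v=0 q=1 clk=1 p=0
t0.Δ2 r=0 u=1 v=1 q=1 clk=1 p=0
t1.Δ0 r=0 u=1 v=1 q=1 clk=1 p=0
t1.Δ1 r=0 u=1 v=1 q=1 clk=0 p=0
t2.Δ0 r=0 u=1 v=1 q=1 clk=0 p=0
t2.Δ1 r=0 u=1 v=1 q=1 clk=1 p=0
t2.Δ2 r=0 u=0 v=1 q=1 clk=1 p=0
t2.Δ3 r=0 u=0 v=1 q=1 clk=1 p=1
t2.Δ4 r=1 u=0 v=1 q=1 clk=1 p=1
t3.Δ0 r=1 u=0 v=1 q=1 clk=1 p=1
t3.Δ1 r=1 u=0 v=1 q=1 clk=0 p=1
t4.Δ0 r=1 u=0 v=1 q=1 clk=0 p=1
t4.Δ1 r=1 u=0 v=1 q=1 clk=1 p=1
t4.Δ2 r=1 u=1 v=0 q=1 clk=1 p=1
t5.Δ0 r=1 u=1 v=0 q=1 clk=1 p=1
t5.Δ1 r=1 u=1 v=0 q=1 clk=0 p=1
t6.Δ0 r=1 u=1 v=0 q=1 clk=0 p=1
t6.Δ1 r=1 u=1 v=0 q=1 clk=1 p=1
t6.Δ2 r=1 u=0 v=0 q=1 clk=1 p=1
t6.Δ3 r=1 u=0 v=0 q=1 clk=1 p=0
t6.Δ4 r=0 u=0 v=0 q=1 clk=1 p=0
t7.Δ0 r=0 u=0 v=0 q=1 clk=1 p=0
t7.Δ1 r=0 u=0 v=0 q=1 clk=0 p=0
t8.Δ0 r=0 u=0 v=0 q=1 clk=0 p=0
t8.Δ1 r=0 u=0 v=0 q=1 clk=1 p=0
t8.Δ2 r=0 u=1 v=1 q=1 clk=1 p=0
t9.Δ0 r=0 u=1 v=1 q=1 clk=1 p=0
t9.Δ1 r=0 u=1 v=1 q=1 clk=0 p=0
t10.Δ0 r=0 u=1 v=1 q=1 clk=0 p=0
t10.Δ1 r=0 u=1 v=1 q=1 clk=1 p=0
t10.Δ2 r=0 u=0 v=1 q=1 clk=1 p=0
t10.Δ3 r=0 u=0 v=1 q=1 clk=1 p=1
t10.Δ4 r=1 u=0 v=1 q=1 clk=1 p=1
t11.Δ0 r=1 u=0 v=1 q=1 clk=1 p=1
t11.Δ1 r=1 u=0 v=1 q=1 clk=0 p=1
t12.Δ0 r=1 u=0 v=1 q=1 clk=0 p=1
t12.Δ1 r=1 u=0 v=1 q=1 clk=1 p=1
t12.Δ2 r=1 u=1 v=0 q=1 clk=1 p=1
t13.Δ0 r=1 u=1 v=0 q=1 clk=1 p=1
t13.Δ1 r=1 u=1 v=0 q=1 clk=0 p=1
t14.Δ0 r=1 u=1 v=0 q=1 clk=0 p=1
t14.Δ1 r=1 u=1 v=0 q=1 clk=1 p=1
t14.Δ2 r=1 u=0 v=0 q=1 clk=1 p=1
t14.Δ3 r=1 u=0 v=0 q=1 clk=1 p=0
t14.Δ4 r=0 u=0 v=0 q=1 clk=1 p=0
t15.Δ0 r=0 u=0 v=0 q=1 clk=1 p=0
t15.Δ1 r=0 u=0 v=0 q=1 clk=0 p=0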